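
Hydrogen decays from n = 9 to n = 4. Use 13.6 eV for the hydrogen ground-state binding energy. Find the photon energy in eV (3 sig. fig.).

E_9 = −13.60/81 = −0.1679 eV and E_4 = −13.60/16 = −0.8500 eV.
The photon energy is |E_9 − E_4| = 0.682 eV.

0.682 eV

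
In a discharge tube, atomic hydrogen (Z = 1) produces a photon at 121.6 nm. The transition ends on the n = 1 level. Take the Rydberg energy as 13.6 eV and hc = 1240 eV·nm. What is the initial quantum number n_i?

The photon energy is ΔE = hc/λ = 1240 / 121.6 = 10.20 eV.
With Z = 1, ΔE = 13.60 × (1/n_f² − 1/n_i²), so 1/n_f² − 1/n_i² = 0.7498.
With n_f = 1: 1/n_i² = 1/1 − 0.7498 = 0.2502, so n_i ≈ 2.00.

n_i = 2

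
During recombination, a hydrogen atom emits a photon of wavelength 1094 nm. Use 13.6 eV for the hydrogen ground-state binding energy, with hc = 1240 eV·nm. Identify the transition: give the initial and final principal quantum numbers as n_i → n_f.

The photon energy is ΔE = hc/λ = 1240 / 1094 = 1.133 eV.
With Z = 1, ΔE = 13.60 × (1/n_f² − 1/n_i²), so 1/n_f² − 1/n_i² = 0.08334.
Trying n_f = 3 gives 1/n_i² = 0.02777, i.e. n_i ≈ 6; this pair matches.

n_i = 6, n_f = 3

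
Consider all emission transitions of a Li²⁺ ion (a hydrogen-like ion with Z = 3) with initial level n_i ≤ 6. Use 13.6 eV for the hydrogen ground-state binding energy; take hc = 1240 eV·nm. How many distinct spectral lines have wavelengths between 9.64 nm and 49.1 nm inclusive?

7

Enumerate all n_i → n_f pairs with 1 ≤ n_f < n_i ≤ 6 and compute λ = 1240 / [13.6·9·(1/n_f² − 1/n_i²)].
Lines falling in [9.64, 49.1] nm: 6→1 (10.42 nm), 5→1 (10.55 nm), 4→1 (10.81 nm), 3→1 (11.40 nm), 2→1 (13.51 nm), 6→2 (45.59 nm), 5→2 (48.24 nm).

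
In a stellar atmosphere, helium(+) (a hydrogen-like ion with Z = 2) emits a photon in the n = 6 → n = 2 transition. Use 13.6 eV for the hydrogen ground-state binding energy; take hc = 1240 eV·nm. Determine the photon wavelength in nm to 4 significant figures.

102.6 nm

For Z = 2 the level energies scale as Z², so the effective Rydberg energy is 13.6 × 4 = 54.40 eV.
ΔE = 54.40 × (1/2² − 1/6²) = 54.40 × 0.2222 = 12.09 eV.
λ = hc/ΔE = 1240 / 12.09 = 102.6 nm.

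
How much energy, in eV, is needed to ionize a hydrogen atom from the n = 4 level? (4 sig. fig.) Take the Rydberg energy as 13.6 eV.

0.8500 eV

E_4 = −13.60/16 = −0.8500 eV, so ionization (to E = 0) requires 0.8500 eV.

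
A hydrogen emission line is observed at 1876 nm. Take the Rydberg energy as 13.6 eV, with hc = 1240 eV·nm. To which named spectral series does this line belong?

ΔE = 1240/1876 = 0.6610 eV.
This matches 13.6 × (1/3² − 1/4²), so n_f = 3: the Paschen series.

Paschen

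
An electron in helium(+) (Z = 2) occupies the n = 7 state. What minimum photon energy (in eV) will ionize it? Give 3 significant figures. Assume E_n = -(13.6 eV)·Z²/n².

E_n = −13.6 Z²/n² = −54.40/n² eV for Z = 2.
E_7 = −54.40/49 = −1.11 eV, so ionization (to E = 0) requires 1.11 eV.

1.11 eV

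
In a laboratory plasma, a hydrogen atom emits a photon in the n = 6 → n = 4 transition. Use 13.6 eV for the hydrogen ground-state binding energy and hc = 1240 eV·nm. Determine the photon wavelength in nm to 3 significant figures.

2630 nm

ΔE = 13.60 × (1/4² − 1/6²) = 13.60 × 0.03472 = 0.4722 eV.
λ = hc/ΔE = 1240 / 0.4722 = 2630 nm.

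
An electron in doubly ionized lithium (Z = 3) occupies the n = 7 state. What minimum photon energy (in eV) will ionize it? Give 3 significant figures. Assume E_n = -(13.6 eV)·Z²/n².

E_n = −13.6 Z²/n² = −122.4/n² eV for Z = 3.
E_7 = −122.4/49 = −2.50 eV, so ionization (to E = 0) requires 2.50 eV.

2.50 eV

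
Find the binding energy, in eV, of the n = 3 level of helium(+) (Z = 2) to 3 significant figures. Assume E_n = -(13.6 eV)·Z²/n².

6.04 eV

E_n = −13.6 Z²/n² = −54.40/n² eV for Z = 2.
E_3 = −54.40/9 = −6.04 eV, so ionization (to E = 0) requires 6.04 eV.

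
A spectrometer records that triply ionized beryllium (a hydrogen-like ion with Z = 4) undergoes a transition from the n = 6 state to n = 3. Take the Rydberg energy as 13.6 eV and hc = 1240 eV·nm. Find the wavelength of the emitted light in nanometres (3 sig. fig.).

68.4 nm

For Z = 4 the level energies scale as Z², so the effective Rydberg energy is 13.6 × 16 = 217.6 eV.
ΔE = 217.6 × (1/3² − 1/6²) = 217.6 × 0.08333 = 18.13 eV.
λ = hc/ΔE = 1240 / 18.13 = 68.4 nm.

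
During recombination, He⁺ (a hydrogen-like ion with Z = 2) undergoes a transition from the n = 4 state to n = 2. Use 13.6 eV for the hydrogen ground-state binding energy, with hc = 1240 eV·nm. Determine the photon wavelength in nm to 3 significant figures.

For Z = 2 the level energies scale as Z², so the effective Rydberg energy is 13.6 × 4 = 54.40 eV.
ΔE = 54.40 × (1/2² − 1/4²) = 54.40 × 0.1875 = 10.20 eV.
λ = hc/ΔE = 1240 / 10.20 = 122 nm.

122 nm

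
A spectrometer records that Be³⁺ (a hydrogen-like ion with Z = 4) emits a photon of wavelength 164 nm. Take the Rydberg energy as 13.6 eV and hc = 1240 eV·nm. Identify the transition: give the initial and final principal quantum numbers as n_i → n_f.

n_i = 6, n_f = 4

The photon energy is ΔE = hc/λ = 1240 / 164 = 7.561 eV.
With Z = 4, ΔE = 217.6 × (1/n_f² − 1/n_i²), so 1/n_f² − 1/n_i² = 0.03475.
Trying n_f = 4 gives 1/n_i² = 0.02775, i.e. n_i ≈ 6; this pair matches.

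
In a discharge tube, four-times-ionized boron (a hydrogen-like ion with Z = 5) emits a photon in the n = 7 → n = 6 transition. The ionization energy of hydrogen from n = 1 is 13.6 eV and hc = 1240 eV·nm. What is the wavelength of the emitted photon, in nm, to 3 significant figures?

For Z = 5 the level energies scale as Z², so the effective Rydberg energy is 13.6 × 25 = 340.0 eV.
ΔE = 340.0 × (1/6² − 1/7²) = 340.0 × 0.007370 = 2.506 eV.
λ = hc/ΔE = 1240 / 2.506 = 495 nm.

495 nm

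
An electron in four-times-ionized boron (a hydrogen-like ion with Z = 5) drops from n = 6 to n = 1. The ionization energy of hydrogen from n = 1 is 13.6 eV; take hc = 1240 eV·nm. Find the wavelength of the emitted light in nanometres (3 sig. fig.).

3.75 nm

For Z = 5 the level energies scale as Z², so the effective Rydberg energy is 13.6 × 25 = 340.0 eV.
ΔE = 340.0 × (1/1² − 1/6²) = 340.0 × 0.9722 = 330.6 eV.
λ = hc/ΔE = 1240 / 330.6 = 3.75 nm.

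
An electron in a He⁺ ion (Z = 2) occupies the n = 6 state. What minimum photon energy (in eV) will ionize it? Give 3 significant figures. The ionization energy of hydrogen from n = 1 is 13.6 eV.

1.51 eV

E_n = −13.6 Z²/n² = −54.40/n² eV for Z = 2.
E_6 = −54.40/36 = −1.51 eV, so ionization (to E = 0) requires 1.51 eV.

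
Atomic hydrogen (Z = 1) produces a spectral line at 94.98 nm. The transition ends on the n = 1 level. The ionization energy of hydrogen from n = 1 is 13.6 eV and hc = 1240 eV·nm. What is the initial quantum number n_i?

The photon energy is ΔE = hc/λ = 1240 / 94.98 = 13.06 eV.
With Z = 1, ΔE = 13.60 × (1/n_f² − 1/n_i²), so 1/n_f² − 1/n_i² = 0.9600.
With n_f = 1: 1/n_i² = 1/1 − 0.9600 = 0.04005, so n_i ≈ 5.00.

n_i = 5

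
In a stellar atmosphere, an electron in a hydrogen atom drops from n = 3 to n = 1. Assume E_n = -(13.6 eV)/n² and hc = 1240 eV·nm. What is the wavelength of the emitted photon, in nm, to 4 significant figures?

102.6 nm

ΔE = 13.60 × (1/1² − 1/3²) = 13.60 × 0.8889 = 12.09 eV.
λ = hc/ΔE = 1240 / 12.09 = 102.6 nm.
This line belongs to the Lyman series.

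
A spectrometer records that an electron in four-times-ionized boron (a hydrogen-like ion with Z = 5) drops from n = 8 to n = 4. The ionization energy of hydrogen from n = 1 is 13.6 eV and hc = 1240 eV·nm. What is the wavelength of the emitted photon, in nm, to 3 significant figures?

77.8 nm

For Z = 5 the level energies scale as Z², so the effective Rydberg energy is 13.6 × 25 = 340.0 eV.
ΔE = 340.0 × (1/4² − 1/8²) = 340.0 × 0.04688 = 15.94 eV.
λ = hc/ΔE = 1240 / 15.94 = 77.8 nm.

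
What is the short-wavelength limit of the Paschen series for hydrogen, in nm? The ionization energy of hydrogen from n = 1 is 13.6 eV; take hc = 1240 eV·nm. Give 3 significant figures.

The Paschen series has lower level n_f = 3; the series limit corresponds to n_i → ∞.
ΔE_max = 13.6 × 1 / 3² = 1.511 eV.
λ_min = 1240 / 1.511 = 821 nm.

821 nm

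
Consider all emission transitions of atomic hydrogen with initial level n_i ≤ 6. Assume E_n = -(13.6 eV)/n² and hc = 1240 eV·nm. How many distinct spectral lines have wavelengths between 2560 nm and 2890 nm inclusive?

1

Enumerate all n_i → n_f pairs with 1 ≤ n_f < n_i ≤ 6 and compute λ = 1240 / [13.6·1·(1/n_f² − 1/n_i²)].
Lines falling in [2560, 2890] nm: 6→4 (2626 nm).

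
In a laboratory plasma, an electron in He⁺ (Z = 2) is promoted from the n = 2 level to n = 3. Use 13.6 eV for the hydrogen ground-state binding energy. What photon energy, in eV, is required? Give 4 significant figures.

7.556 eV

The Bohr energies scale as Z², so for Z = 2: E_n = −54.40/n² eV.
E_3 = −54.40/9 = −6.044 eV and E_2 = −54.40/4 = −13.60 eV.
The photon energy is |E_3 − E_2| = 7.556 eV.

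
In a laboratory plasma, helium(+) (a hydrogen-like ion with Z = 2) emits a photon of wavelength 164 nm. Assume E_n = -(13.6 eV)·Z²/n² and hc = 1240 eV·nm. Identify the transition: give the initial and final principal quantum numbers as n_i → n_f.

The photon energy is ΔE = hc/λ = 1240 / 164 = 7.561 eV.
With Z = 2, ΔE = 54.40 × (1/n_f² − 1/n_i²), so 1/n_f² − 1/n_i² = 0.1390.
Trying n_f = 2 gives 1/n_i² = 0.1110, i.e. n_i ≈ 3; this pair matches.

n_i = 3, n_f = 2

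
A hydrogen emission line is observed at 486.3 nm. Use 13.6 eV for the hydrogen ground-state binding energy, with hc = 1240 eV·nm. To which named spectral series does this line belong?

Balmer

ΔE = 1240/486.3 = 2.550 eV.
This matches 13.6 × (1/2² − 1/4²), so n_f = 2: the Balmer series.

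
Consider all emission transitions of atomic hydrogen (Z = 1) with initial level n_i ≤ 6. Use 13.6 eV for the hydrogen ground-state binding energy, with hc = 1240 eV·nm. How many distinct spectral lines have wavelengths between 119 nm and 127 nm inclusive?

Enumerate all n_i → n_f pairs with 1 ≤ n_f < n_i ≤ 6 and compute λ = 1240 / [13.6·1·(1/n_f² − 1/n_i²)].
Lines falling in [119, 127] nm: 2→1 (121.6 nm).

1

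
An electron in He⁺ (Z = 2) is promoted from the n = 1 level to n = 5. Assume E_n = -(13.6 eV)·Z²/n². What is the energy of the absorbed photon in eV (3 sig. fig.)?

The Bohr energies scale as Z², so for Z = 2: E_n = −54.40/n² eV.
E_5 = −54.40/25 = −2.176 eV and E_1 = −54.40/1 = −54.40 eV.
The photon energy is |E_5 − E_1| = 52.2 eV.

52.2 eV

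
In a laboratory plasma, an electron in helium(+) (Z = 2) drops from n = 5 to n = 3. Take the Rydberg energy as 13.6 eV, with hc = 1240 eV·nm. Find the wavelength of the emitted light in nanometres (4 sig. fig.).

For Z = 2 the level energies scale as Z², so the effective Rydberg energy is 13.6 × 4 = 54.40 eV.
ΔE = 54.40 × (1/3² − 1/5²) = 54.40 × 0.07111 = 3.868 eV.
λ = hc/ΔE = 1240 / 3.868 = 320.5 nm.

320.5 nm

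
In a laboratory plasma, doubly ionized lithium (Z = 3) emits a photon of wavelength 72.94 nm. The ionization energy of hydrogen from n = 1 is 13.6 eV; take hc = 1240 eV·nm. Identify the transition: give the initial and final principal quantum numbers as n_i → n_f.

The photon energy is ΔE = hc/λ = 1240 / 72.94 = 17.00 eV.
With Z = 3, ΔE = 122.4 × (1/n_f² − 1/n_i²), so 1/n_f² − 1/n_i² = 0.1389.
Trying n_f = 2 gives 1/n_i² = 0.1111, i.e. n_i ≈ 3; this pair matches.

n_i = 3, n_f = 2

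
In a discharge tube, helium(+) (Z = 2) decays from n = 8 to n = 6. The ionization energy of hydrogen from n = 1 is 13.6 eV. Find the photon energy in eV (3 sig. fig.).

The Bohr energies scale as Z², so for Z = 2: E_n = −54.40/n² eV.
E_8 = −54.40/64 = −0.8500 eV and E_6 = −54.40/36 = −1.511 eV.
The photon energy is |E_8 − E_6| = 0.661 eV.

0.661 eV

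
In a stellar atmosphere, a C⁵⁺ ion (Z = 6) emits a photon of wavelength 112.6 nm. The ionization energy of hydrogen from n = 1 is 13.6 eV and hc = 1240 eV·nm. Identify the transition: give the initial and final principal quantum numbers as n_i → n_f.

n_i = 5, n_f = 4

The photon energy is ΔE = hc/λ = 1240 / 112.6 = 11.01 eV.
With Z = 6, ΔE = 489.6 × (1/n_f² − 1/n_i²), so 1/n_f² − 1/n_i² = 0.02249.
Trying n_f = 4 gives 1/n_i² = 0.04001, i.e. n_i ≈ 5; this pair matches.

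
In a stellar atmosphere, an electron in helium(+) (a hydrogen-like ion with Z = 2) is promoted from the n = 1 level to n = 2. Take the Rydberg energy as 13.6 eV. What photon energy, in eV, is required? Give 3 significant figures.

The Bohr energies scale as Z², so for Z = 2: E_n = −54.40/n² eV.
E_2 = −54.40/4 = −13.60 eV and E_1 = −54.40/1 = −54.40 eV.
The photon energy is |E_2 − E_1| = 40.8 eV.

40.8 eV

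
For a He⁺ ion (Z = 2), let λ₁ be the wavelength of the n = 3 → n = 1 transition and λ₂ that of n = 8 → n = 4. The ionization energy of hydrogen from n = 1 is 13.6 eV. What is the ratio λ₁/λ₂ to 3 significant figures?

λ ∝ 1/ΔE ∝ 1/(1/n_f² − 1/n_i²), and the Z² and hc factors cancel in the ratio.
λ₁/λ₂ = (1/4² − 1/8²)/(1/1² − 1/3²) = 0.04688/0.8889 = 0.0527.

0.0527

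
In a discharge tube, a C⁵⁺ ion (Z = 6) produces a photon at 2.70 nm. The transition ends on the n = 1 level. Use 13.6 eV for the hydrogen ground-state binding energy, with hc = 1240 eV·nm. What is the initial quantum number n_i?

n_i = 4

The photon energy is ΔE = hc/λ = 1240 / 2.70 = 459.3 eV.
With Z = 6, ΔE = 489.6 × (1/n_f² − 1/n_i²), so 1/n_f² − 1/n_i² = 0.9380.
With n_f = 1: 1/n_i² = 1/1 − 0.9380 = 0.06197, so n_i ≈ 4.02.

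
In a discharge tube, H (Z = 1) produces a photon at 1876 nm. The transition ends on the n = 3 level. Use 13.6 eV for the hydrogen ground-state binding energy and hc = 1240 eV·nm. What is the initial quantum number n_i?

The photon energy is ΔE = hc/λ = 1240 / 1876 = 0.6610 eV.
With Z = 1, ΔE = 13.60 × (1/n_f² − 1/n_i²), so 1/n_f² − 1/n_i² = 0.04860.
With n_f = 3: 1/n_i² = 1/9 − 0.04860 = 0.06251, so n_i ≈ 4.00.

n_i = 4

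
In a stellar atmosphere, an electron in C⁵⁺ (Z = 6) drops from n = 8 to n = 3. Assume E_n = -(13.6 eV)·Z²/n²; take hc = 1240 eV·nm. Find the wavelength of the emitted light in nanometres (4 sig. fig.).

For Z = 6 the level energies scale as Z², so the effective Rydberg energy is 13.6 × 36 = 489.6 eV.
ΔE = 489.6 × (1/3² − 1/8²) = 489.6 × 0.09549 = 46.75 eV.
λ = hc/ΔE = 1240 / 46.75 = 26.52 nm.

26.52 nm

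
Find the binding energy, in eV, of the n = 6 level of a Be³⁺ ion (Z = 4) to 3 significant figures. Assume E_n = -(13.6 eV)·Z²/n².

E_n = −13.6 Z²/n² = −217.6/n² eV for Z = 4.
E_6 = −217.6/36 = −6.04 eV, so ionization (to E = 0) requires 6.04 eV.

6.04 eV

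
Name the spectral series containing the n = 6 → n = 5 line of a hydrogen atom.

Pfund

The series is set by the lower level: n_f = 5 is the Pfund series.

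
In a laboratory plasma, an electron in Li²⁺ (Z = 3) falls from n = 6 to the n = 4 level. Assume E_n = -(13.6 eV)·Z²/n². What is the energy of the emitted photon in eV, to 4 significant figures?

The Bohr energies scale as Z², so for Z = 3: E_n = −122.4/n² eV.
E_6 = −122.4/36 = −3.400 eV and E_4 = −122.4/16 = −7.650 eV.
The photon energy is |E_6 − E_4| = 4.250 eV.

4.250 eV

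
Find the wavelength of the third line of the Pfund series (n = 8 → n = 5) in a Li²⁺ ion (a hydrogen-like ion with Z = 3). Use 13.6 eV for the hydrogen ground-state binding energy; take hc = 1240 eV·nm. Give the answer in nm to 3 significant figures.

The Pfund series terminates on n_f = 5; the third line has n_i = 5+3 = 8.
ΔE = 122.4 × (1/5² − 1/8²) = 2.984 eV.
λ = 1240 / 2.984 = 416 nm.

416 nm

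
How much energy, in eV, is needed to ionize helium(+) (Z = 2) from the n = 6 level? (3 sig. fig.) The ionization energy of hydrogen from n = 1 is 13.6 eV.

1.51 eV

E_n = −13.6 Z²/n² = −54.40/n² eV for Z = 2.
E_6 = −54.40/36 = −1.51 eV, so ionization (to E = 0) requires 1.51 eV.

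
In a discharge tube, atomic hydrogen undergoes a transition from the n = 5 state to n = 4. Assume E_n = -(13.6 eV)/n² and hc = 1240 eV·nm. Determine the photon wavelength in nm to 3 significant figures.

ΔE = 13.60 × (1/4² − 1/5²) = 13.60 × 0.02250 = 0.3060 eV.
λ = hc/ΔE = 1240 / 0.3060 = 4050 nm.
This line belongs to the Brackett series.

4050 nm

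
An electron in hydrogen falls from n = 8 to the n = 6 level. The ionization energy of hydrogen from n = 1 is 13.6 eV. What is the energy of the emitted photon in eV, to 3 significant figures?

E_8 = −13.60/64 = −0.2125 eV and E_6 = −13.60/36 = −0.3778 eV.
The photon energy is |E_8 − E_6| = 0.165 eV.

0.165 eV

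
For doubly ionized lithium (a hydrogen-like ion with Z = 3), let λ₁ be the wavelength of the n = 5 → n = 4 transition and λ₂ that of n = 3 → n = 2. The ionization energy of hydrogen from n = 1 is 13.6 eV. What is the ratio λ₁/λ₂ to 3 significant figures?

6.17

λ ∝ 1/ΔE ∝ 1/(1/n_f² − 1/n_i²), and the Z² and hc factors cancel in the ratio.
λ₁/λ₂ = (1/2² − 1/3²)/(1/4² − 1/5²) = 0.1389/0.02250 = 6.17.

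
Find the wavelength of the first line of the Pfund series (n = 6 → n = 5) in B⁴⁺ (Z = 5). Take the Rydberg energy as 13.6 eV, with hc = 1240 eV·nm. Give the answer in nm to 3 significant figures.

The Pfund series terminates on n_f = 5; the first line has n_i = 5+1 = 6.
ΔE = 340.0 × (1/5² − 1/6²) = 4.156 eV.
λ = 1240 / 4.156 = 298 nm.

298 nm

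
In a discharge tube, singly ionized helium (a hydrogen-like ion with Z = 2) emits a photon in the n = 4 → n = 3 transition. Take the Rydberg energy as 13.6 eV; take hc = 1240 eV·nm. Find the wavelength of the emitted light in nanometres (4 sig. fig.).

For Z = 2 the level energies scale as Z², so the effective Rydberg energy is 13.6 × 4 = 54.40 eV.
ΔE = 54.40 × (1/3² − 1/4²) = 54.40 × 0.04861 = 2.644 eV.
λ = hc/ΔE = 1240 / 2.644 = 468.9 nm.

468.9 nm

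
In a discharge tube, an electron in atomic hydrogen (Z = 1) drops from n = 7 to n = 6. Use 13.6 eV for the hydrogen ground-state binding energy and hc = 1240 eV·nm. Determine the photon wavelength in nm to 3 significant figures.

12400 nm

ΔE = 13.60 × (1/6² − 1/7²) = 13.60 × 0.007370 = 0.1002 eV.
λ = hc/ΔE = 1240 / 0.1002 = 12400 nm.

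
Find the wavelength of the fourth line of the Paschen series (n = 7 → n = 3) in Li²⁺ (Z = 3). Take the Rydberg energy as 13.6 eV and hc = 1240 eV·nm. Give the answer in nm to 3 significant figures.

112 nm

The Paschen series terminates on n_f = 3; the fourth line has n_i = 3+4 = 7.
ΔE = 122.4 × (1/3² − 1/7²) = 11.10 eV.
λ = 1240 / 11.10 = 112 nm.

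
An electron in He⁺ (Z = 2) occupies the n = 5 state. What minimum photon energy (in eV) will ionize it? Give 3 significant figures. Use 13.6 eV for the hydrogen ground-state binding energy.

E_n = −13.6 Z²/n² = −54.40/n² eV for Z = 2.
E_5 = −54.40/25 = −2.18 eV, so ionization (to E = 0) requires 2.18 eV.

2.18 eV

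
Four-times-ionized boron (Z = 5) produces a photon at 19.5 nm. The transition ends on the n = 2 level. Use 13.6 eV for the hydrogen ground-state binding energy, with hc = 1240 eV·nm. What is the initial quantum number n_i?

n_i = 4

The photon energy is ΔE = hc/λ = 1240 / 19.5 = 63.59 eV.
With Z = 5, ΔE = 340.0 × (1/n_f² − 1/n_i²), so 1/n_f² − 1/n_i² = 0.1870.
With n_f = 2: 1/n_i² = 1/4 − 0.1870 = 0.06297, so n_i ≈ 3.99.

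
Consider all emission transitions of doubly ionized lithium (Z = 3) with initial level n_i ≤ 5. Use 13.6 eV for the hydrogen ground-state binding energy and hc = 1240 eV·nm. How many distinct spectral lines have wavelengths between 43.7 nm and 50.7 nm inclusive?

1

Enumerate all n_i → n_f pairs with 1 ≤ n_f < n_i ≤ 5 and compute λ = 1240 / [13.6·9·(1/n_f² − 1/n_i²)].
Lines falling in [43.7, 50.7] nm: 5→2 (48.24 nm).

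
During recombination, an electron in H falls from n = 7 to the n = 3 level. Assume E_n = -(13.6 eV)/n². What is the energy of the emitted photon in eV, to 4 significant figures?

1.234 eV

E_7 = −13.60/49 = −0.2776 eV and E_3 = −13.60/9 = −1.511 eV.
The photon energy is |E_7 − E_3| = 1.234 eV.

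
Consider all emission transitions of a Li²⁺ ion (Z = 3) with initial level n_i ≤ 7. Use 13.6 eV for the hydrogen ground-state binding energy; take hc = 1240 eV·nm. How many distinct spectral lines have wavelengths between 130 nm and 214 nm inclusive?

Enumerate all n_i → n_f pairs with 1 ≤ n_f < n_i ≤ 7 and compute λ = 1240 / [13.6·9·(1/n_f² − 1/n_i²)].
Lines falling in [130, 214] nm: 5→3 (142.5 nm), 4→3 (208.4 nm).

2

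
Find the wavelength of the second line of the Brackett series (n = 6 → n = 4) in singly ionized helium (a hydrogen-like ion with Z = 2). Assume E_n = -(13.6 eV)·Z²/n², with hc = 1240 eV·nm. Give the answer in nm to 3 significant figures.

656 nm

The Brackett series terminates on n_f = 4; the second line has n_i = 4+2 = 6.
ΔE = 54.40 × (1/4² − 1/6²) = 1.889 eV.
λ = 1240 / 1.889 = 656 nm.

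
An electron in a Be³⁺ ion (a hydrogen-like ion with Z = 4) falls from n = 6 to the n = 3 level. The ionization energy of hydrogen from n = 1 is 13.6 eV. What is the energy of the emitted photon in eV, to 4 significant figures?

The Bohr energies scale as Z², so for Z = 4: E_n = −217.6/n² eV.
E_6 = −217.6/36 = −6.044 eV and E_3 = −217.6/9 = −24.18 eV.
The photon energy is |E_6 − E_3| = 18.13 eV.

18.13 eV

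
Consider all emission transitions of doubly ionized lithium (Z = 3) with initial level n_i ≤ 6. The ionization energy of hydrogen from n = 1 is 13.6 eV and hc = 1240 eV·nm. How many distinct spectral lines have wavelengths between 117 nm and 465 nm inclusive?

5

Enumerate all n_i → n_f pairs with 1 ≤ n_f < n_i ≤ 6 and compute λ = 1240 / [13.6·9·(1/n_f² − 1/n_i²)].
Lines falling in [117, 465] nm: 6→3 (121.6 nm), 5→3 (142.5 nm), 4→3 (208.4 nm), 6→4 (291.8 nm), 5→4 (450.3 nm).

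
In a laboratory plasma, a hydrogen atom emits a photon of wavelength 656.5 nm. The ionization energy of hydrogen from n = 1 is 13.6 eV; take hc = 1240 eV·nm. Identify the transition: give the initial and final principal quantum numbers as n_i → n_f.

n_i = 3, n_f = 2

The photon energy is ΔE = hc/λ = 1240 / 656.5 = 1.889 eV.
With Z = 1, ΔE = 13.60 × (1/n_f² − 1/n_i²), so 1/n_f² − 1/n_i² = 0.1389.
Trying n_f = 2 gives 1/n_i² = 0.1111, i.e. n_i ≈ 3; this pair matches.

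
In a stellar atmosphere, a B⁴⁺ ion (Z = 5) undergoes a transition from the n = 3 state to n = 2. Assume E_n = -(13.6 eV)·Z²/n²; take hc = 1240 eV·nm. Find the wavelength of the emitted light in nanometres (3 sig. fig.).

26.3 nm

For Z = 5 the level energies scale as Z², so the effective Rydberg energy is 13.6 × 25 = 340.0 eV.
ΔE = 340.0 × (1/2² − 1/3²) = 340.0 × 0.1389 = 47.22 eV.
λ = hc/ΔE = 1240 / 47.22 = 26.3 nm.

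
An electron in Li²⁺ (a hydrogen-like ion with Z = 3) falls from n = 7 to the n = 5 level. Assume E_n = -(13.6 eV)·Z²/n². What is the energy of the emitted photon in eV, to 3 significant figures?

2.40 eV

The Bohr energies scale as Z², so for Z = 3: E_n = −122.4/n² eV.
E_7 = −122.4/49 = −2.498 eV and E_5 = −122.4/25 = −4.896 eV.
The photon energy is |E_7 − E_5| = 2.40 eV.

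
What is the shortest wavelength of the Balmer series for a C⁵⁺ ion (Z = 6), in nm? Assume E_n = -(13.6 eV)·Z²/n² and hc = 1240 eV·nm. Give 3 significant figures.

The Balmer series has lower level n_f = 2; the series limit corresponds to n_i → ∞.
ΔE_max = 13.6 × 36 / 2² = 122.4 eV.
λ_min = 1240 / 122.4 = 10.1 nm.

10.1 nm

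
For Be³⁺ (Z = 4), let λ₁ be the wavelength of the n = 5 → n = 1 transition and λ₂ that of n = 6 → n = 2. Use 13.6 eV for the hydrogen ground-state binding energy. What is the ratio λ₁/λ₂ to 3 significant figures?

0.231

λ ∝ 1/ΔE ∝ 1/(1/n_f² − 1/n_i²), and the Z² and hc factors cancel in the ratio.
λ₁/λ₂ = (1/2² − 1/6²)/(1/1² − 1/5²) = 0.2222/0.9600 = 0.231.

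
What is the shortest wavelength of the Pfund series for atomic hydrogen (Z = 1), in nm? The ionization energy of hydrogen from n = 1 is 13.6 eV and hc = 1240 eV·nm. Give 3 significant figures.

2280 nm

The Pfund series has lower level n_f = 5; the series limit corresponds to n_i → ∞.
ΔE_max = 13.6 × 1 / 5² = 0.5440 eV.
λ_min = 1240 / 0.5440 = 2280 nm.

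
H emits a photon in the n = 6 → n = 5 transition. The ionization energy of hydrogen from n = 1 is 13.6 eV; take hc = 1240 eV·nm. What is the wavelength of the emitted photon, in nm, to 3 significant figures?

7460 nm

ΔE = 13.60 × (1/5² − 1/6²) = 13.60 × 0.01222 = 0.1662 eV.
λ = hc/ΔE = 1240 / 0.1662 = 7460 nm.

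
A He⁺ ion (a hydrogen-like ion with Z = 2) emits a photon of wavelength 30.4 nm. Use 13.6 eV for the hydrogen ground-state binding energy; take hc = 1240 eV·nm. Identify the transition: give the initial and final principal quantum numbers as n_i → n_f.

n_i = 2, n_f = 1

The photon energy is ΔE = hc/λ = 1240 / 30.4 = 40.79 eV.
With Z = 2, ΔE = 54.40 × (1/n_f² − 1/n_i²), so 1/n_f² − 1/n_i² = 0.7498.
Trying n_f = 1 gives 1/n_i² = 0.2502, i.e. n_i ≈ 2; this pair matches.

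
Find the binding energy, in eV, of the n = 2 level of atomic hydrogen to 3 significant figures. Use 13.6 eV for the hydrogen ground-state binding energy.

3.40 eV

E_2 = −13.60/4 = −3.40 eV, so ionization (to E = 0) requires 3.40 eV.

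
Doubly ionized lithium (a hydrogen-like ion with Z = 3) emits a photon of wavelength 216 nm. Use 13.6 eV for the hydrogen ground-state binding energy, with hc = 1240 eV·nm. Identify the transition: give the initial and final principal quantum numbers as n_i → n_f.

n_i = 8, n_f = 4

The photon energy is ΔE = hc/λ = 1240 / 216 = 5.741 eV.
With Z = 3, ΔE = 122.4 × (1/n_f² − 1/n_i²), so 1/n_f² − 1/n_i² = 0.04690.
Trying n_f = 4 gives 1/n_i² = 0.01560, i.e. n_i ≈ 8; this pair matches.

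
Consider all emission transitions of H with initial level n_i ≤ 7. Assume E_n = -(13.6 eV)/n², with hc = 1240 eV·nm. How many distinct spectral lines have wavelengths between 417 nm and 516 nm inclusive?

Enumerate all n_i → n_f pairs with 1 ≤ n_f < n_i ≤ 7 and compute λ = 1240 / [13.6·1·(1/n_f² − 1/n_i²)].
Lines falling in [417, 516] nm: 5→2 (434.2 nm), 4→2 (486.3 nm).

2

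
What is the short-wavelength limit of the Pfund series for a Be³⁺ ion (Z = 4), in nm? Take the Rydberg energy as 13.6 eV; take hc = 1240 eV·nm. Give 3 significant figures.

The Pfund series has lower level n_f = 5; the series limit corresponds to n_i → ∞.
ΔE_max = 13.6 × 16 / 5² = 8.704 eV.
λ_min = 1240 / 8.704 = 142 nm.

142 nm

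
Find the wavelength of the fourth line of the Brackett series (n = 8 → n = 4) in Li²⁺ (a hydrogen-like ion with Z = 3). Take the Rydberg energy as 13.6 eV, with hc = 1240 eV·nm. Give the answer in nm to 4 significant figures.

The Brackett series terminates on n_f = 4; the fourth line has n_i = 4+4 = 8.
ΔE = 122.4 × (1/4² − 1/8²) = 5.738 eV.
λ = 1240 / 5.738 = 216.1 nm.

216.1 nm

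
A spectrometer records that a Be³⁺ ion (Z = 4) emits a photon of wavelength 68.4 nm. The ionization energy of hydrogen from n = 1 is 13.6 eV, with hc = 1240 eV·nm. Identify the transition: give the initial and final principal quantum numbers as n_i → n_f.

n_i = 6, n_f = 3

The photon energy is ΔE = hc/λ = 1240 / 68.4 = 18.13 eV.
With Z = 4, ΔE = 217.6 × (1/n_f² − 1/n_i²), so 1/n_f² − 1/n_i² = 0.08331.
Trying n_f = 3 gives 1/n_i² = 0.02780, i.e. n_i ≈ 6; this pair matches.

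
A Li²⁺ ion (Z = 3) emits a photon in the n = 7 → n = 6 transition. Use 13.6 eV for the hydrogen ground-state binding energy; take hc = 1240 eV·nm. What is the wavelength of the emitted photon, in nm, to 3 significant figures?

1370 nm

For Z = 3 the level energies scale as Z², so the effective Rydberg energy is 13.6 × 9 = 122.4 eV.
ΔE = 122.4 × (1/6² − 1/7²) = 122.4 × 0.007370 = 0.9020 eV.
λ = hc/ΔE = 1240 / 0.9020 = 1370 nm.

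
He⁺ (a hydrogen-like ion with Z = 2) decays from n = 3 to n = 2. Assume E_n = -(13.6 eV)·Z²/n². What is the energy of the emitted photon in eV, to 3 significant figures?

The Bohr energies scale as Z², so for Z = 2: E_n = −54.40/n² eV.
E_3 = −54.40/9 = −6.044 eV and E_2 = −54.40/4 = −13.60 eV.
The photon energy is |E_3 − E_2| = 7.56 eV.

7.56 eV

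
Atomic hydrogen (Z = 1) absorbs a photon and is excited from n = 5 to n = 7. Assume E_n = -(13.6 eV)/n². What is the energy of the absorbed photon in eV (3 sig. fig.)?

0.266 eV

E_7 = −13.60/49 = −0.2776 eV and E_5 = −13.60/25 = −0.5440 eV.
The photon energy is |E_7 − E_5| = 0.266 eV.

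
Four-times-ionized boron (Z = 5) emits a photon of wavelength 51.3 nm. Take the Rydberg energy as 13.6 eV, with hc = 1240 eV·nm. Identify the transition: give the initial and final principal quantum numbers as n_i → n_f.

n_i = 5, n_f = 3

The photon energy is ΔE = hc/λ = 1240 / 51.3 = 24.17 eV.
With Z = 5, ΔE = 340.0 × (1/n_f² − 1/n_i²), so 1/n_f² − 1/n_i² = 0.07109.
Trying n_f = 3 gives 1/n_i² = 0.04002, i.e. n_i ≈ 5; this pair matches.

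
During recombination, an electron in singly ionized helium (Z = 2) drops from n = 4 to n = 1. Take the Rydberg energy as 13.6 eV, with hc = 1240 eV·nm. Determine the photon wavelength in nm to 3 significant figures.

24.3 nm

For Z = 2 the level energies scale as Z², so the effective Rydberg energy is 13.6 × 4 = 54.40 eV.
ΔE = 54.40 × (1/1² − 1/4²) = 54.40 × 0.9375 = 51.00 eV.
λ = hc/ΔE = 1240 / 51.00 = 24.3 nm.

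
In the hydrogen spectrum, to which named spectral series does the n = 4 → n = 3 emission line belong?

The series is set by the lower level: n_f = 3 is the Paschen series.

Paschen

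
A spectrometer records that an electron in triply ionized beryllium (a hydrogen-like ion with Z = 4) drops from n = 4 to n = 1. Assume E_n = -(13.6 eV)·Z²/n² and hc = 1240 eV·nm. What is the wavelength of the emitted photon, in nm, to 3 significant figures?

For Z = 4 the level energies scale as Z², so the effective Rydberg energy is 13.6 × 16 = 217.6 eV.
ΔE = 217.6 × (1/1² − 1/4²) = 217.6 × 0.9375 = 204.0 eV.
λ = hc/ΔE = 1240 / 204.0 = 6.08 nm.

6.08 nm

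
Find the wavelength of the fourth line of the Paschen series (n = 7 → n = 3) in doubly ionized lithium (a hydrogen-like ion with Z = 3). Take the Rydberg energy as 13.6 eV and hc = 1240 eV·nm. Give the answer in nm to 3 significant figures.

112 nm

The Paschen series terminates on n_f = 3; the fourth line has n_i = 3+4 = 7.
ΔE = 122.4 × (1/3² − 1/7²) = 11.10 eV.
λ = 1240 / 11.10 = 112 nm.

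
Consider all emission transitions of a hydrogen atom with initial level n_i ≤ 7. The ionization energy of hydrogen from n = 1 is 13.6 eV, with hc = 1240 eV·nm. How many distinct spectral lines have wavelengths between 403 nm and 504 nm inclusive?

Enumerate all n_i → n_f pairs with 1 ≤ n_f < n_i ≤ 7 and compute λ = 1240 / [13.6·1·(1/n_f² − 1/n_i²)].
Lines falling in [403, 504] nm: 6→2 (410.3 nm), 5→2 (434.2 nm), 4→2 (486.3 nm).

3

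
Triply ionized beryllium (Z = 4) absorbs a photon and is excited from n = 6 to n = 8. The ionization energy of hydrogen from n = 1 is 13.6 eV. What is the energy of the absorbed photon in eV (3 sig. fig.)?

2.64 eV

The Bohr energies scale as Z², so for Z = 4: E_n = −217.6/n² eV.
E_8 = −217.6/64 = −3.400 eV and E_6 = −217.6/36 = −6.044 eV.
The photon energy is |E_8 − E_6| = 2.64 eV.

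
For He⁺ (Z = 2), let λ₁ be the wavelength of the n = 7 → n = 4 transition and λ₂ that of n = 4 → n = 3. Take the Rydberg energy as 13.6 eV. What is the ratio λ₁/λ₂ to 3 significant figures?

1.15

λ ∝ 1/ΔE ∝ 1/(1/n_f² − 1/n_i²), and the Z² and hc factors cancel in the ratio.
λ₁/λ₂ = (1/3² − 1/4²)/(1/4² − 1/7²) = 0.04861/0.04209 = 1.15.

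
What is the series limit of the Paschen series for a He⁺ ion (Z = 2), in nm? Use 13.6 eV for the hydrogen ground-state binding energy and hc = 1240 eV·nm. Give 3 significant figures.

205 nm

The Paschen series has lower level n_f = 3; the series limit corresponds to n_i → ∞.
ΔE_max = 13.6 × 4 / 3² = 6.044 eV.
λ_min = 1240 / 6.044 = 205 nm.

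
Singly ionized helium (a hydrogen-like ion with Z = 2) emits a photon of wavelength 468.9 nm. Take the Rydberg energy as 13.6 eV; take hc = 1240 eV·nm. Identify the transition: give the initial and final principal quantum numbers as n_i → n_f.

The photon energy is ΔE = hc/λ = 1240 / 468.9 = 2.644 eV.
With Z = 2, ΔE = 54.40 × (1/n_f² − 1/n_i²), so 1/n_f² − 1/n_i² = 0.04861.
Trying n_f = 3 gives 1/n_i² = 0.06250, i.e. n_i ≈ 4; this pair matches.

n_i = 4, n_f = 3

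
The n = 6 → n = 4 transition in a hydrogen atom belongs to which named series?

Brackett

The series is set by the lower level: n_f = 4 is the Brackett series.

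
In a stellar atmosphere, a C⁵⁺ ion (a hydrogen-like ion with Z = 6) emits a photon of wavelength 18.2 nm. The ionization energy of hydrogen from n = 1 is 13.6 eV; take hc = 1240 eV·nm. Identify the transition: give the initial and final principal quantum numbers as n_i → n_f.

n_i = 3, n_f = 2

The photon energy is ΔE = hc/λ = 1240 / 18.2 = 68.13 eV.
With Z = 6, ΔE = 489.6 × (1/n_f² − 1/n_i²), so 1/n_f² − 1/n_i² = 0.1392.
Trying n_f = 2 gives 1/n_i² = 0.1108, i.e. n_i ≈ 3; this pair matches.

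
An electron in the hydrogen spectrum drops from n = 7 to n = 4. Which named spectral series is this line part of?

Brackett

The series is set by the lower level: n_f = 4 is the Brackett series.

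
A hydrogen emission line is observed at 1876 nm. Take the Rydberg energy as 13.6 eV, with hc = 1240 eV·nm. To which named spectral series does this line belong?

Paschen

ΔE = 1240/1876 = 0.6610 eV.
This matches 13.6 × (1/3² − 1/4²), so n_f = 3: the Paschen series.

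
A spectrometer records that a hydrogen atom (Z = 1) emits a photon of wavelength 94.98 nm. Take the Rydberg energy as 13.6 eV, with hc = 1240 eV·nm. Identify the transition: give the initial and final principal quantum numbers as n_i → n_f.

The photon energy is ΔE = hc/λ = 1240 / 94.98 = 13.06 eV.
With Z = 1, ΔE = 13.60 × (1/n_f² − 1/n_i²), so 1/n_f² − 1/n_i² = 0.9600.
Trying n_f = 1 gives 1/n_i² = 0.04005, i.e. n_i ≈ 5; this pair matches.

n_i = 5, n_f = 1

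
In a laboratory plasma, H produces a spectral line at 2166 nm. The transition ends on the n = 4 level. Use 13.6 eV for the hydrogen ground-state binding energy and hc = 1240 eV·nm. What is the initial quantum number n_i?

The photon energy is ΔE = hc/λ = 1240 / 2166 = 0.5725 eV.
With Z = 1, ΔE = 13.60 × (1/n_f² − 1/n_i²), so 1/n_f² − 1/n_i² = 0.04209.
With n_f = 4: 1/n_i² = 1/16 − 0.04209 = 0.02041, so n_i ≈ 7.00.

n_i = 7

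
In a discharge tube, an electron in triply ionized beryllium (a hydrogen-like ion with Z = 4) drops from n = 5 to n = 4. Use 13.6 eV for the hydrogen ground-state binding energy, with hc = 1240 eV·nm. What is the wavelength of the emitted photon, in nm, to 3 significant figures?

253 nm

For Z = 4 the level energies scale as Z², so the effective Rydberg energy is 13.6 × 16 = 217.6 eV.
ΔE = 217.6 × (1/4² − 1/5²) = 217.6 × 0.02250 = 4.896 eV.
λ = hc/ΔE = 1240 / 4.896 = 253 nm.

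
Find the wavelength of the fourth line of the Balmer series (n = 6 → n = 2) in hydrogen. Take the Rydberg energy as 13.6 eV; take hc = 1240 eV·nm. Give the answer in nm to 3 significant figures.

410 nm

The Balmer series terminates on n_f = 2; the fourth line has n_i = 2+4 = 6.
ΔE = 13.60 × (1/2² − 1/6²) = 3.022 eV.
λ = 1240 / 3.022 = 410 nm.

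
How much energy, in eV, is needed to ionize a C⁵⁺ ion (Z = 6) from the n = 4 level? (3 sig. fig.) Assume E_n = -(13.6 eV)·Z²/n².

30.6 eV

E_n = −13.6 Z²/n² = −489.6/n² eV for Z = 6.
E_4 = −489.6/16 = −30.6 eV, so ionization (to E = 0) requires 30.6 eV.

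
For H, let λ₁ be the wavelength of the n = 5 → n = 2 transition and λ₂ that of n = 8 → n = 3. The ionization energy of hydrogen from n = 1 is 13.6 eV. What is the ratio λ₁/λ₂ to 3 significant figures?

λ ∝ 1/ΔE ∝ 1/(1/n_f² − 1/n_i²), and the Z² and hc factors cancel in the ratio.
λ₁/λ₂ = (1/3² − 1/8²)/(1/2² − 1/5²) = 0.09549/0.2100 = 0.455.

0.455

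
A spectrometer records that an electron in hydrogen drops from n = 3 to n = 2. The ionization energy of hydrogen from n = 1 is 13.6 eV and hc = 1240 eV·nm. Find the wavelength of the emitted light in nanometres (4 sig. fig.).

ΔE = 13.60 × (1/2² − 1/3²) = 13.60 × 0.1389 = 1.889 eV.
λ = hc/ΔE = 1240 / 1.889 = 656.5 nm.
This line belongs to the Balmer series.

656.5 nm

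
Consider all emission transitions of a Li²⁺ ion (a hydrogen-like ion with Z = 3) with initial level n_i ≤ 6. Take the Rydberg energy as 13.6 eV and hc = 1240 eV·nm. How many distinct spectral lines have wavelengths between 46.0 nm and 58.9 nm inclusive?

2

Enumerate all n_i → n_f pairs with 1 ≤ n_f < n_i ≤ 6 and compute λ = 1240 / [13.6·9·(1/n_f² − 1/n_i²)].
Lines falling in [46.0, 58.9] nm: 5→2 (48.24 nm), 4→2 (54.03 nm).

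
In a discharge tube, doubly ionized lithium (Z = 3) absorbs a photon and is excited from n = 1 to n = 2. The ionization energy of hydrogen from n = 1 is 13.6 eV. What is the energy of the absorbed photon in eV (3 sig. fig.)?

91.8 eV

The Bohr energies scale as Z², so for Z = 3: E_n = −122.4/n² eV.
E_2 = −122.4/4 = −30.60 eV and E_1 = −122.4/1 = −122.4 eV.
The photon energy is |E_2 − E_1| = 91.8 eV.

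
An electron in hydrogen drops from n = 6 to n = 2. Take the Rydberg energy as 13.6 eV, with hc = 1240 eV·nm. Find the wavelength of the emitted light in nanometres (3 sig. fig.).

410 nm

ΔE = 13.60 × (1/2² − 1/6²) = 13.60 × 0.2222 = 3.022 eV.
λ = hc/ΔE = 1240 / 3.022 = 410 nm.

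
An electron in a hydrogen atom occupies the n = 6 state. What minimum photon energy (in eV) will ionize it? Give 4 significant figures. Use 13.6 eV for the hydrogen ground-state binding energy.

E_6 = −13.60/36 = −0.3778 eV, so ionization (to E = 0) requires 0.3778 eV.

0.3778 eV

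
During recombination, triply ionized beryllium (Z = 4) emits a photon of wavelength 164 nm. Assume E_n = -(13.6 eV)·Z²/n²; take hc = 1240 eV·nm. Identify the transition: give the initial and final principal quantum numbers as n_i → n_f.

n_i = 6, n_f = 4

The photon energy is ΔE = hc/λ = 1240 / 164 = 7.561 eV.
With Z = 4, ΔE = 217.6 × (1/n_f² − 1/n_i²), so 1/n_f² − 1/n_i² = 0.03475.
Trying n_f = 4 gives 1/n_i² = 0.02775, i.e. n_i ≈ 6; this pair matches.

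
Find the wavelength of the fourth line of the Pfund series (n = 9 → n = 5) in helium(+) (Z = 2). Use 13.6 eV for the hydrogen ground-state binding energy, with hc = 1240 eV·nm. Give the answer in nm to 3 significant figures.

The Pfund series terminates on n_f = 5; the fourth line has n_i = 5+4 = 9.
ΔE = 54.40 × (1/5² − 1/9²) = 1.504 eV.
λ = 1240 / 1.504 = 824 nm.

824 nm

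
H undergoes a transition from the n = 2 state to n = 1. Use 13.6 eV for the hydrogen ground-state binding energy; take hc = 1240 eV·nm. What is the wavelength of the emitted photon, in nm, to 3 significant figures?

122 nm

ΔE = 13.60 × (1/1² − 1/2²) = 13.60 × 0.7500 = 10.20 eV.
λ = hc/ΔE = 1240 / 10.20 = 122 nm.
This line belongs to the Lyman series.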